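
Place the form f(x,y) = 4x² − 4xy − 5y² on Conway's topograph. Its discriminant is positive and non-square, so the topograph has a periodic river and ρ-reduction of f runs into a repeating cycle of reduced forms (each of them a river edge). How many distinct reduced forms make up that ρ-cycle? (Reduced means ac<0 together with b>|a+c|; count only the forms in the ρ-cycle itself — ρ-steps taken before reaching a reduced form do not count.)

D = 96, ⌊√D⌋ = 9
descent: ρ → (-5,4,4)  [lands on river]
river: ρ → (4,4,-5)
river: ρ → (-5,6,3)
river: ρ → (3,6,-5)
ρ-cycle length = 4 (tail of 1 descent step not counted)

4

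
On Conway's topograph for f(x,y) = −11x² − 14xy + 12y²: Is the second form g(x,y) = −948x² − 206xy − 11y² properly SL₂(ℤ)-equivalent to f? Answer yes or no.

D₁ = 724, D₂ = 724
river cycle of f (length 42): (12, 14, -11), (-11, 8, 15), (15, 22, -4), (-4, 26, 3), (3, 22, -20), (-20, 18, 5), (5, 22, -12), (-12, 26, 1), (1, 26, -12), (-12, 22, 5), … (32 more)
river cycle of g (length 42): (-11, 8, 15), (15, 22, -4), (-4, 26, 3), (3, 22, -20), (-20, 18, 5), (5, 22, -12), (-12, 26, 1), (1, 26, -12), (-12, 22, 5), (5, 18, -20), … (32 more)
cycles coincide ⇒ equivalent

yes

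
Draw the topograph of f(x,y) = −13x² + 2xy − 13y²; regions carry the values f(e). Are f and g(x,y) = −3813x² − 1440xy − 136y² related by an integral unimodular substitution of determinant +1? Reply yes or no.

D₁ = -672, D₂ = -672
f is negative-definite; reduce −f:
−f: flip: (13,-2,13)→(13,2,13)
−f: reduced (well bottom): (13,2,13) with a≤c, −a<b≤a
flip sign back: reduced form of f is (-13,-2,-13)
g is negative-definite; reduce −g:
−g: flip: (3813,1440,136)→(136,-1440,3813)
−g: translate: b→-80 (≡-1440 mod 272), so (136,-1440,3813)→(136,-80,13)
−g: flip: (136,-80,13)→(13,80,136)
−g: translate: b→2 (≡80 mod 26), so (13,80,136)→(13,2,13)
−g: reduced (well bottom): (13,2,13) with a≤c, −a<b≤a
flip sign back: reduced form of g is (-13,-2,-13)
reduced forms (-13, -2, -13) vs (-13, -2, -13) ⇒ equivalent

yes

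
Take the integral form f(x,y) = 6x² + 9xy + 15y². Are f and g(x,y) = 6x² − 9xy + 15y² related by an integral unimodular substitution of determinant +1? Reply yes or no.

D₁ = -279, D₂ = -279
f: translate: b→-3 (≡9 mod 12), so (6,9,15)→(6,-3,12)
f: reduced (well bottom): (6,-3,12) with a≤c, −a<b≤a
g: translate: b→3 (≡-9 mod 12), so (6,-9,15)→(6,3,12)
g: reduced (well bottom): (6,3,12) with a≤c, −a<b≤a
reduced forms (6, -3, 12) vs (6, 3, 12) ⇒ inequivalent

no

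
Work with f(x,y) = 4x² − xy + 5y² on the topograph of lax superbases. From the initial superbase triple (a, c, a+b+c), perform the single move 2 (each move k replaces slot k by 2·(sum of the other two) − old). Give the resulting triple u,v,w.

start (4,5,8) = (f(1,0),f(0,1),f(1,1))
replace slot 2: 2·(4+8) − 5 = 19 → (4,19,8)

4,19,8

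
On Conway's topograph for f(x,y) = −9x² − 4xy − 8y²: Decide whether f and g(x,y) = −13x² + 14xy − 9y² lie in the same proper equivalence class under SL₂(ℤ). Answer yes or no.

D₁ = -272, D₂ = -272
f is negative-definite; reduce −f:
−f: flip: (9,4,8)→(8,-4,9)
−f: reduced (well bottom): (8,-4,9) with a≤c, −a<b≤a
flip sign back: reduced form of f is (-8,4,-9)
g is negative-definite; reduce −g:
−g: translate: b→12 (≡-14 mod 26), so (13,-14,9)→(13,12,8)
−g: flip: (13,12,8)→(8,-12,13)
−g: translate: b→4 (≡-12 mod 16), so (8,-12,13)→(8,4,9)
−g: reduced (well bottom): (8,4,9) with a≤c, −a<b≤a
flip sign back: reduced form of g is (-8,-4,-9)
reduced forms (-8, 4, -9) vs (-8, -4, -9) ⇒ inequivalent

no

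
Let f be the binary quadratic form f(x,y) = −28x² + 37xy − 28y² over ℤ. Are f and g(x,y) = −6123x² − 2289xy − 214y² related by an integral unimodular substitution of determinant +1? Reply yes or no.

D₁ = -1767, D₂ = -1767
f is negative-definite; reduce −f:
−f: translate: b→19 (≡-37 mod 56), so (28,-37,28)→(28,19,19)
−f: flip: (28,19,19)→(19,-19,28)
−f: translate: b→19 (≡-19 mod 38), so (19,-19,28)→(19,19,28)
−f: reduced (well bottom): (19,19,28) with a≤c, −a<b≤a
flip sign back: reduced form of f is (-19,-19,-28)
g is negative-definite; reduce −g:
−g: flip: (6123,2289,214)→(214,-2289,6123)
−g: translate: b→-149 (≡-2289 mod 428), so (214,-2289,6123)→(214,-149,28)
−g: flip: (214,-149,28)→(28,149,214)
−g: translate: b→-19 (≡149 mod 56), so (28,149,214)→(28,-19,19)
−g: flip: (28,-19,19)→(19,19,28)
−g: reduced (well bottom): (19,19,28) with a≤c, −a<b≤a
flip sign back: reduced form of g is (-19,-19,-28)
reduced forms (-19, -19, -28) vs (-19, -19, -28) ⇒ equivalent

yes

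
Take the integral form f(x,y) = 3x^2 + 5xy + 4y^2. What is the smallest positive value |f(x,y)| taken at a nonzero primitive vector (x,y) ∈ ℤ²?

translate: b→-1 (≡5 mod 6), so (3,5,4)→(3,-1,2)
flip: (3,-1,2)→(2,1,3)
reduced (well bottom): (2,1,3) with a≤c, −a<b≤a
well minimum = a = 2

2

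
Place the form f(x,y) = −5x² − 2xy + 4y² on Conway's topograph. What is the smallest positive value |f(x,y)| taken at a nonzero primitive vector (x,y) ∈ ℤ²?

descent: ρ → (4,2,-5)  [lands on river]
river: ρ → (-5,8,1)
river: ρ → (1,8,-5)
river: ρ → (-5,2,4)
river: ρ → (4,6,-3)
river: ρ → (-3,6,4)
closes: descent 1, river 6
min |a| on river = 1

1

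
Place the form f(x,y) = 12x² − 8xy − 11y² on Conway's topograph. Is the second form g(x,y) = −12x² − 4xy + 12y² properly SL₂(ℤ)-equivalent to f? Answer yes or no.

D₁ = 592, D₂ = 592
river cycle of f (length 6): (-11, 8, 12), (12, 16, -7), (-7, 12, 16), (16, 20, -3), (-3, 22, 9), (9, 14, -11)
river cycle of g (length 6): (12, 4, -12), (-12, 20, 4), (4, 20, -12), (-12, 4, 12), (12, 20, -4), (-4, 20, 12)
cycles differ ⇒ inequivalent

no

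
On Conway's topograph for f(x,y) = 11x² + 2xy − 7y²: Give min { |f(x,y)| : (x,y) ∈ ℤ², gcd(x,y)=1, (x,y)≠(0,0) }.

descent: ρ → (-7,12,6)  [lands on river]
river: ρ → (6,12,-7)
river: ρ → (-7,16,2)
river: ρ → (2,16,-7)
closes: descent 1, river 4
min |a| on river = 2

2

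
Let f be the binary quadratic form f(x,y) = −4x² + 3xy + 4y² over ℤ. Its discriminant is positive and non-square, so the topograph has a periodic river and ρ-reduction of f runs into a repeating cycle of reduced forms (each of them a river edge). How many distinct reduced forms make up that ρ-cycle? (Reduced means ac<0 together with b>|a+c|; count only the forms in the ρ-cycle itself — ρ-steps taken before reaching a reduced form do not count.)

D = 73, ⌊√D⌋ = 8
river: ρ → (4,5,-3)
river: ρ → (-3,7,2)
river: ρ → (2,5,-6)
river: ρ → (-6,7,1)
river: ρ → (1,7,-6)
river: ρ → (-6,5,2)
river: ρ → (2,7,-3)
river: ρ → (-3,5,4)
river: ρ → (4,3,-4)
river: ρ → (-4,5,3)
river: ρ → (3,7,-2)
river: ρ → (-2,5,6)
river: ρ → (6,7,-1)
river: ρ → (-1,7,6)
river: ρ → (6,5,-2)
river: ρ → (-2,7,3)
river: ρ → (3,5,-4)
river: ρ → (-4,3,4)
ρ-cycle length = 18 (tail of 0 descent steps not counted)

18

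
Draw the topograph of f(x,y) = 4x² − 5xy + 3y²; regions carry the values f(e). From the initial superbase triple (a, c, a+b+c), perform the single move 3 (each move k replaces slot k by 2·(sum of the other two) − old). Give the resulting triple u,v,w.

start (4,3,2) = (f(1,0),f(0,1),f(1,1))
replace slot 3: 2·(4+3) − 2 = 12 → (4,3,12)

4,3,12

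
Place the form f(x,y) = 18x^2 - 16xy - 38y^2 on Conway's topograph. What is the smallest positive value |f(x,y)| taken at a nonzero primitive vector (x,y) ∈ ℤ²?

descent: ρ → (-38,16,18)
descent: ρ → (18,20,-36)  [lands on river]
river: ρ → (-36,52,2)
river: ρ → (2,52,-36)
river: ρ → (-36,20,18)
river: ρ → (18,52,-4)
river: ρ → (-4,52,18)
closes: descent 2, river 6
min |a| on river = 2

2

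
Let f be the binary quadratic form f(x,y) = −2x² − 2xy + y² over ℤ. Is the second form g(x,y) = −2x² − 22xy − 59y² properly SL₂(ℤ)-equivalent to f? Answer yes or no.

D₁ = 12, D₂ = 12
river cycle of f (length 2): (1, 2, -2), (-2, 2, 1)
river cycle of g (length 2): (-2, 2, 1), (1, 2, -2)
cycles coincide ⇒ equivalent

yes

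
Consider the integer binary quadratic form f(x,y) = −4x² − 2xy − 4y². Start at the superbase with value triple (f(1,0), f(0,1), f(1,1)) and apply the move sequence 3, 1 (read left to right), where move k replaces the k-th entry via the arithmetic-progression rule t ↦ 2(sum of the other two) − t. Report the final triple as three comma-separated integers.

start (-4,-4,-10) = (f(1,0),f(0,1),f(1,1))
replace slot 3: 2·((-4)+(-4)) − (-10) = -6 → (-4,-4,-6)
replace slot 1: 2·((-4)+(-6)) − (-4) = -16 → (-16,-4,-6)

-16,-4,-6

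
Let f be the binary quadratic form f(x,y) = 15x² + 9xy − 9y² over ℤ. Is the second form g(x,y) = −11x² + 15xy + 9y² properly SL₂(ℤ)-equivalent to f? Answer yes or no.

D₁ = 621, D₂ = 621
river cycle of f (length 4): (-9, 9, 15), (15, 21, -3), (-3, 21, 15), (15, 9, -9)
river cycle of g (length 4): (9, 21, -5), (-5, 19, 13), (13, 7, -11), (-11, 15, 9)
cycles differ ⇒ inequivalent

no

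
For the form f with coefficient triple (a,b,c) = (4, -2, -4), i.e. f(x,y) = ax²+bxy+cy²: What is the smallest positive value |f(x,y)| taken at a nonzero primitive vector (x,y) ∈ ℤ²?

descent: ρ → (-4,2,4)  [lands on river]
river: ρ → (4,6,-2)
river: ρ → (-2,6,4)
river: ρ → (4,2,-4)
river: ρ → (-4,6,2)
river: ρ → (2,6,-4)
closes: descent 1, river 6
min |a| on river = 2

2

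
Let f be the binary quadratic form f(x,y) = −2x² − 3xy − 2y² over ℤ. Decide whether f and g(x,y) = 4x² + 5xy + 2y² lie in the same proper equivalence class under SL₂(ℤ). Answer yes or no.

D₁ = -7, D₂ = -7
f is negative-definite; reduce −f:
−f: translate: b→-1 (≡3 mod 4), so (2,3,2)→(2,-1,1)
−f: flip: (2,-1,1)→(1,1,2)
−f: reduced (well bottom): (1,1,2) with a≤c, −a<b≤a
flip sign back: reduced form of f is (-1,-1,-2)
g: translate: b→-3 (≡5 mod 8), so (4,5,2)→(4,-3,1)
g: flip: (4,-3,1)→(1,3,4)
g: translate: b→1 (≡3 mod 2), so (1,3,4)→(1,1,2)
g: reduced (well bottom): (1,1,2) with a≤c, −a<b≤a
reduced forms (-1, -1, -2) vs (1, 1, 2) ⇒ inequivalent

no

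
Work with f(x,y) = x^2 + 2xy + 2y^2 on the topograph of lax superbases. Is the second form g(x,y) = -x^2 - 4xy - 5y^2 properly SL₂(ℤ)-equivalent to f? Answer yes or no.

D₁ = -4, D₂ = -4
f: translate: b→0 (≡2 mod 2), so (1,2,2)→(1,0,1)
f: reduced (well bottom): (1,0,1) with a≤c, −a<b≤a
g is negative-definite; reduce −g:
−g: translate: b→0 (≡4 mod 2), so (1,4,5)→(1,0,1)
−g: reduced (well bottom): (1,0,1) with a≤c, −a<b≤a
flip sign back: reduced form of g is (-1,0,-1)
reduced forms (1, 0, 1) vs (-1, 0, -1) ⇒ inequivalent

no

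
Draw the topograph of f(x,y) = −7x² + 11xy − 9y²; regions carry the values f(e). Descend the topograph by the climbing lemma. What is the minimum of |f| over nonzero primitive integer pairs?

translate: b→3 (≡-11 mod 14), so (7,-11,9)→(7,3,5)
flip: (7,3,5)→(5,-3,7)
reduced (well bottom): (5,-3,7) with a≤c, −a<b≤a
well minimum |f| = |-5| = 5 (negative-definite)

5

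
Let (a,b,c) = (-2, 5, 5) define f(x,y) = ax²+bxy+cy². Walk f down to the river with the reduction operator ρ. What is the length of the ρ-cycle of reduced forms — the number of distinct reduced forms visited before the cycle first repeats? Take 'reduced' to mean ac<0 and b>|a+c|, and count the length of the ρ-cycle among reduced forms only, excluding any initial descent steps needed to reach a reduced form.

D = 65, ⌊√D⌋ = 8
river: ρ → (5,5,-2)
river: ρ → (-2,7,2)
river: ρ → (2,5,-5)
river: ρ → (-5,5,2)
river: ρ → (2,7,-2)
river: ρ → (-2,5,5)
ρ-cycle length = 6 (tail of 0 descent steps not counted)

6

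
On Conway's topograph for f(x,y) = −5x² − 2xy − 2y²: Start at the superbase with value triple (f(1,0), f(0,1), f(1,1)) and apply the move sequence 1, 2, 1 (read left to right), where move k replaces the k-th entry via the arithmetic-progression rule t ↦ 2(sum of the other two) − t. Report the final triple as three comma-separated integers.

start (-5,-2,-9) = (f(1,0),f(0,1),f(1,1))
replace slot 1: 2·((-2)+(-9)) − (-5) = -17 → (-17,-2,-9)
replace slot 2: 2·((-17)+(-9)) − (-2) = -50 → (-17,-50,-9)
replace slot 1: 2·((-50)+(-9)) − (-17) = -101 → (-101,-50,-9)

-101,-50,-9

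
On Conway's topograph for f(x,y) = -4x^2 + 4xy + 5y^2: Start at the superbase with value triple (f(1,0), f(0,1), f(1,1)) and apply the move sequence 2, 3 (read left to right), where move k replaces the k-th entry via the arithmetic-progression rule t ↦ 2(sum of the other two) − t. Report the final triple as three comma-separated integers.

start (-4,5,5) = (f(1,0),f(0,1),f(1,1))
replace slot 2: 2·((-4)+5) − 5 = -3 → (-4,-3,5)
replace slot 3: 2·((-4)+(-3)) − 5 = -19 → (-4,-3,-19)

-4,-3,-19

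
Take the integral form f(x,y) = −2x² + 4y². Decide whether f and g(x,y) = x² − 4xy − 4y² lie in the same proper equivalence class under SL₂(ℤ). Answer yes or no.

D₁ = 32, D₂ = 32
river cycle of f (length 2): (-2, 4, 2), (2, 4, -2)
river cycle of g (length 2): (-4, 4, 1), (1, 4, -4)
cycles differ ⇒ inequivalent

no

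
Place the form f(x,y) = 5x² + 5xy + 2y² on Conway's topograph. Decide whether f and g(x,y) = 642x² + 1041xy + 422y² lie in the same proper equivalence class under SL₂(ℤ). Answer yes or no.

D₁ = -15, D₂ = -15
f: flip: (5,5,2)→(2,-5,5)
f: translate: b→-1 (≡-5 mod 4), so (2,-5,5)→(2,-1,2)
f: flip: (2,-1,2)→(2,1,2)
f: reduced (well bottom): (2,1,2) with a≤c, −a<b≤a
g: translate: b→-243 (≡1041 mod 1284), so (642,1041,422)→(642,-243,23)
g: flip: (642,-243,23)→(23,243,642)
g: translate: b→13 (≡243 mod 46), so (23,243,642)→(23,13,2)
g: flip: (23,13,2)→(2,-13,23)
g: translate: b→-1 (≡-13 mod 4), so (2,-13,23)→(2,-1,2)
g: flip: (2,-1,2)→(2,1,2)
g: reduced (well bottom): (2,1,2) with a≤c, −a<b≤a
reduced forms (2, 1, 2) vs (2, 1, 2) ⇒ equivalent

yes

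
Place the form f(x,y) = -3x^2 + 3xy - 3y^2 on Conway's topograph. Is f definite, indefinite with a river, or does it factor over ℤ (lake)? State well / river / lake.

D = b²−4ac = 3² − 4·(-3)·(-3) = -27
D < 0 ⇒ definite ⇒ every region one sign ⇒ single well

well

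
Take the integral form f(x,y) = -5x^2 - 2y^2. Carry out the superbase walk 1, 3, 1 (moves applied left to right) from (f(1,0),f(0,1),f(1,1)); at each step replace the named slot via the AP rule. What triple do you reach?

start (-5,-2,-7) = (f(1,0),f(0,1),f(1,1))
replace slot 1: 2·((-2)+(-7)) − (-5) = -13 → (-13,-2,-7)
replace slot 3: 2·((-13)+(-2)) − (-7) = -23 → (-13,-2,-23)
replace slot 1: 2·((-2)+(-23)) − (-13) = -37 → (-37,-2,-23)

-37,-2,-23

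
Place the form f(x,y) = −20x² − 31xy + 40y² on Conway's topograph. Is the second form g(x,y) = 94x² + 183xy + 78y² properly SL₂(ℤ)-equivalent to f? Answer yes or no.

D₁ = 4161, D₂ = 4161
river cycle of f (length 12): (40, 31, -20), (-20, 49, 22), (22, 39, -30), (-30, 21, 31), (31, 41, -20), (-20, 39, 33), (33, 27, -26), (-26, 25, 34), (34, 43, -17), (-17, 59, 10), … (2 more)
river cycle of g (length 12): (-11, 49, 40), (40, 31, -20), (-20, 49, 22), (22, 39, -30), (-30, 21, 31), (31, 41, -20), (-20, 39, 33), (33, 27, -26), (-26, 25, 34), (34, 43, -17), … (2 more)
cycles coincide ⇒ equivalent

yes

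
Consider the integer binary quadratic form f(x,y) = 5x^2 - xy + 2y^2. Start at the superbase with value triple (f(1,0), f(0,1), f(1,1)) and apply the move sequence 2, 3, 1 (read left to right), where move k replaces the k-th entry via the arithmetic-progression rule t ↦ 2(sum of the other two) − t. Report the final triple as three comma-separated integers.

start (5,2,6) = (f(1,0),f(0,1),f(1,1))
replace slot 2: 2·(5+6) − 2 = 20 → (5,20,6)
replace slot 3: 2·(5+20) − 6 = 44 → (5,20,44)
replace slot 1: 2·(20+44) − 5 = 123 → (123,20,44)

123,20,44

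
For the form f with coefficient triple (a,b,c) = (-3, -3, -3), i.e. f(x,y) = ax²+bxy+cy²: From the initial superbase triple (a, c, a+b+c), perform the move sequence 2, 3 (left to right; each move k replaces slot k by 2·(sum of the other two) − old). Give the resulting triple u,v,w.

start (-3,-3,-9) = (f(1,0),f(0,1),f(1,1))
replace slot 2: 2·((-3)+(-9)) − (-3) = -21 → (-3,-21,-9)
replace slot 3: 2·((-3)+(-21)) − (-9) = -39 → (-3,-21,-39)

-3,-21,-39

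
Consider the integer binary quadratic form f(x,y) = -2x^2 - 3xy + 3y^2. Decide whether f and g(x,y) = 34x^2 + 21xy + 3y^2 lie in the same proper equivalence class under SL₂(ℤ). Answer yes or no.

D₁ = 33, D₂ = 33
river cycle of f (length 4): (3, 3, -2), (-2, 5, 1), (1, 5, -2), (-2, 3, 3)
river cycle of g (length 4): (3, 3, -2), (-2, 5, 1), (1, 5, -2), (-2, 3, 3)
cycles coincide ⇒ equivalent

yes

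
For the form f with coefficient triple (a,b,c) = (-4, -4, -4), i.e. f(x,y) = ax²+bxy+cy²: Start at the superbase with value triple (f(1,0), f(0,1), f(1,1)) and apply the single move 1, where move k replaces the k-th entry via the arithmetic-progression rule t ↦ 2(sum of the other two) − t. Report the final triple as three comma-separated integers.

start (-4,-4,-12) = (f(1,0),f(0,1),f(1,1))
replace slot 1: 2·((-4)+(-12)) − (-4) = -28 → (-28,-4,-12)

-28,-4,-12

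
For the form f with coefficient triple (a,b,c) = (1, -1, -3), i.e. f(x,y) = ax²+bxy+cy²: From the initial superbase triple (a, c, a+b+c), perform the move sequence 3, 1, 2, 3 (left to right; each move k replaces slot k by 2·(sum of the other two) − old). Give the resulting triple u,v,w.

start (1,-3,-3) = (f(1,0),f(0,1),f(1,1))
replace slot 3: 2·(1+(-3)) − (-3) = -1 → (1,-3,-1)
replace slot 1: 2·((-3)+(-1)) − 1 = -9 → (-9,-3,-1)
replace slot 2: 2·((-9)+(-1)) − (-3) = -17 → (-9,-17,-1)
replace slot 3: 2·((-9)+(-17)) − (-1) = -51 → (-9,-17,-51)

-9,-17,-51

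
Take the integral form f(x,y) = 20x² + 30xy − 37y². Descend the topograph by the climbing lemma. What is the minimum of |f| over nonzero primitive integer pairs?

river: ρ → (-37,44,13)
river: ρ → (13,60,-5)
river: ρ → (-5,60,13)
river: ρ → (13,44,-37)
river: ρ → (-37,30,20)
river: ρ → (20,50,-17)
river: ρ → (-17,52,17)
river: ρ → (17,50,-20)
river: ρ → (-20,30,37)
river: ρ → (37,44,-13)
river: ρ → (-13,60,5)
river: ρ → (5,60,-13)
river: ρ → (-13,44,37)
river: ρ → (37,30,-20)
river: ρ → (-20,50,17)
river: ρ → (17,52,-17)
river: ρ → (-17,50,20)
river: ρ → (20,30,-37)
closes: descent 0, river 18
min |a| on river = 5

5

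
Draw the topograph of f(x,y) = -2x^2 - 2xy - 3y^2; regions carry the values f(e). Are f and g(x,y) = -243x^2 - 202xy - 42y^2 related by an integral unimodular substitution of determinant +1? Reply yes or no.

D₁ = -20, D₂ = -20
f is negative-definite; reduce −f:
−f: reduced (well bottom): (2,2,3) with a≤c, −a<b≤a
flip sign back: reduced form of f is (-2,-2,-3)
g is negative-definite; reduce −g:
−g: flip: (243,202,42)→(42,-202,243)
−g: translate: b→-34 (≡-202 mod 84), so (42,-202,243)→(42,-34,7)
−g: flip: (42,-34,7)→(7,34,42)
−g: translate: b→6 (≡34 mod 14), so (7,34,42)→(7,6,2)
−g: flip: (7,6,2)→(2,-6,7)
−g: translate: b→2 (≡-6 mod 4), so (2,-6,7)→(2,2,3)
−g: reduced (well bottom): (2,2,3) with a≤c, −a<b≤a
flip sign back: reduced form of g is (-2,-2,-3)
reduced forms (-2, -2, -3) vs (-2, -2, -3) ⇒ equivalent

yes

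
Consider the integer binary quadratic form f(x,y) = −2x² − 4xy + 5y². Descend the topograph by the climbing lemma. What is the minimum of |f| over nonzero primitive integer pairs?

descent: ρ → (5,4,-2)  [lands on river]
river: ρ → (-2,4,5)
river: ρ → (5,6,-1)
river: ρ → (-1,6,5)
closes: descent 1, river 4
min |a| on river = 1

1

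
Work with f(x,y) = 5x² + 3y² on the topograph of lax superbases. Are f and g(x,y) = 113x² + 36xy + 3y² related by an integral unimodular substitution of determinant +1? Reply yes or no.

D₁ = -60, D₂ = -60
f: flip: (5,0,3)→(3,0,5)
f: reduced (well bottom): (3,0,5) with a≤c, −a<b≤a
g: flip: (113,36,3)→(3,-36,113)
g: translate: b→0 (≡-36 mod 6), so (3,-36,113)→(3,0,5)
g: reduced (well bottom): (3,0,5) with a≤c, −a<b≤a
reduced forms (3, 0, 5) vs (3, 0, 5) ⇒ equivalent

yes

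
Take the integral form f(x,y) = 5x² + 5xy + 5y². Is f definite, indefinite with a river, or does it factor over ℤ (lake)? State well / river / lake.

D = b²−4ac = 5² − 4·5·5 = -75
D < 0 ⇒ definite ⇒ every region one sign ⇒ single well

well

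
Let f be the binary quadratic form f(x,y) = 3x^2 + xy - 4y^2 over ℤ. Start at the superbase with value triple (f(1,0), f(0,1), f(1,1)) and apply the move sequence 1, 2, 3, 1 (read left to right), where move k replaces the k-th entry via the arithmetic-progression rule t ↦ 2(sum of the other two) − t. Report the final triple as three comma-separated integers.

start (3,-4,0) = (f(1,0),f(0,1),f(1,1))
replace slot 1: 2·((-4)+0) − 3 = -11 → (-11,-4,0)
replace slot 2: 2·((-11)+0) − (-4) = -18 → (-11,-18,0)
replace slot 3: 2·((-11)+(-18)) − 0 = -58 → (-11,-18,-58)
replace slot 1: 2·((-18)+(-58)) − (-11) = -141 → (-141,-18,-58)

-141,-18,-58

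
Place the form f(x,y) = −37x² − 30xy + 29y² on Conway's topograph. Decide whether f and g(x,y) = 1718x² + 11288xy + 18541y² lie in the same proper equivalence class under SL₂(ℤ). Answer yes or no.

D₁ = 5192, D₂ = 5192
river cycle of f (length 10): (29, 30, -37), (-37, 44, 22), (22, 44, -37), (-37, 30, 29), (29, 28, -38), (-38, 48, 19), (19, 66, -11), (-11, 66, 19), (19, 48, -38), (-38, 28, 29)
river cycle of g (length 10): (22, 44, -37), (-37, 30, 29), (29, 28, -38), (-38, 48, 19), (19, 66, -11), (-11, 66, 19), (19, 48, -38), (-38, 28, 29), (29, 30, -37), (-37, 44, 22)
cycles coincide ⇒ equivalent

yes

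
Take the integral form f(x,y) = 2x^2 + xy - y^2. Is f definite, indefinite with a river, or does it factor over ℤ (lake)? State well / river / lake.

D = b²−4ac = 1² − 4·2·(-1) = 9
D = 3² is a perfect square ⇒ form factors over ℤ ⇒ lakes

lake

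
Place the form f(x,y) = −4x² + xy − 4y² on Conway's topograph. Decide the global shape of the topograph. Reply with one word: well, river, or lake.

D = b²−4ac = 1² − 4·(-4)·(-4) = -63
D < 0 ⇒ definite ⇒ every region one sign ⇒ single well

well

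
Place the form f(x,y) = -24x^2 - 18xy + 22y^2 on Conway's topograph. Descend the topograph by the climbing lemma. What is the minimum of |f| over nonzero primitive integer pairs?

descent: ρ → (22,18,-24)  [lands on river]
river: ρ → (-24,30,16)
river: ρ → (16,34,-20)
river: ρ → (-20,46,4)
river: ρ → (4,42,-42)
river: ρ → (-42,42,4)
river: ρ → (4,46,-20)
river: ρ → (-20,34,16)
river: ρ → (16,30,-24)
river: ρ → (-24,18,22)
river: ρ → (22,26,-20)
river: ρ → (-20,14,28)
river: ρ → (28,42,-6)
river: ρ → (-6,42,28)
river: ρ → (28,14,-20)
river: ρ → (-20,26,22)
closes: descent 1, river 16
min |a| on river = 4

4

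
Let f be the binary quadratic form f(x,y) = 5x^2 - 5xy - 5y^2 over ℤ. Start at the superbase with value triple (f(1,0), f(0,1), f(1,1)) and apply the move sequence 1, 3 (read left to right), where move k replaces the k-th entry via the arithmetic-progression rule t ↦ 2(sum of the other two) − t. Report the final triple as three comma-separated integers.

start (5,-5,-5) = (f(1,0),f(0,1),f(1,1))
replace slot 1: 2·((-5)+(-5)) − 5 = -25 → (-25,-5,-5)
replace slot 3: 2·((-25)+(-5)) − (-5) = -55 → (-25,-5,-55)

-25,-5,-55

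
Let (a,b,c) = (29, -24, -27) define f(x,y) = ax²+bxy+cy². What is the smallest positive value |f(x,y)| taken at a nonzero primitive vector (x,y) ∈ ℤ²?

descent: ρ → (-27,24,29)  [lands on river]
river: ρ → (29,34,-22)
river: ρ → (-22,54,9)
river: ρ → (9,54,-22)
river: ρ → (-22,34,29)
river: ρ → (29,24,-27)
river: ρ → (-27,30,26)
river: ρ → (26,22,-31)
river: ρ → (-31,40,17)
river: ρ → (17,28,-43)
river: ρ → (-43,58,2)
river: ρ → (2,58,-43)
river: ρ → (-43,28,17)
river: ρ → (17,40,-31)
river: ρ → (-31,22,26)
river: ρ → (26,30,-27)
closes: descent 1, river 16
min |a| on river = 2

2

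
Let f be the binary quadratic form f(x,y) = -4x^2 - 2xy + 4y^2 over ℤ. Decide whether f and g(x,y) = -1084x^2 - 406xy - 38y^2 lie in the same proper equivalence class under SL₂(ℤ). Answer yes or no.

D₁ = 68, D₂ = 68
river cycle of f (length 6): (4, 2, -4), (-4, 6, 2), (2, 6, -4), (-4, 2, 4), (4, 6, -2), (-2, 6, 4)
river cycle of g (length 6): (-4, 6, 2), (2, 6, -4), (-4, 2, 4), (4, 6, -2), (-2, 6, 4), (4, 2, -4)
cycles coincide ⇒ equivalent

yes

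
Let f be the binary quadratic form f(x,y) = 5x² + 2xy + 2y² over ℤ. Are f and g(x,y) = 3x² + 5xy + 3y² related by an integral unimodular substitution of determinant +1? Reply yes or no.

D₁ = -36, D₂ = -11
discriminants differ ⇒ not SL₂(ℤ)-equivalent

no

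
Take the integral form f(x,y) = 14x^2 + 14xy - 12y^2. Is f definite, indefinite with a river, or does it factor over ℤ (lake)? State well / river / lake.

D = b²−4ac = 14² − 4·14·(-12) = 868
D > 0 non-square ⇒ indefinite ⇒ periodic river

river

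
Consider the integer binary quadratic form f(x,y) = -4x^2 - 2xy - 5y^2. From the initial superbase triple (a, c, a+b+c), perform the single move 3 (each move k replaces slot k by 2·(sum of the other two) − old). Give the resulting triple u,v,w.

start (-4,-5,-11) = (f(1,0),f(0,1),f(1,1))
replace slot 3: 2·((-4)+(-5)) − (-11) = -7 → (-4,-5,-7)

-4,-5,-7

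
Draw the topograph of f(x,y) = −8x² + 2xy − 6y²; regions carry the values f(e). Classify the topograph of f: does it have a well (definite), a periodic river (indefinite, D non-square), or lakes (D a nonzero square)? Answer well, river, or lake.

D = b²−4ac = 2² − 4·(-8)·(-6) = -188
D < 0 ⇒ definite ⇒ every region one sign ⇒ single well

well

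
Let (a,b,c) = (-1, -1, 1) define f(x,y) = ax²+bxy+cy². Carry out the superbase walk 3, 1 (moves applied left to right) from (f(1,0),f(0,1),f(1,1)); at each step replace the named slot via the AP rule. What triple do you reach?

start (-1,1,-1) = (f(1,0),f(0,1),f(1,1))
replace slot 3: 2·((-1)+1) − (-1) = 1 → (-1,1,1)
replace slot 1: 2·(1+1) − (-1) = 5 → (5,1,1)

5,1,1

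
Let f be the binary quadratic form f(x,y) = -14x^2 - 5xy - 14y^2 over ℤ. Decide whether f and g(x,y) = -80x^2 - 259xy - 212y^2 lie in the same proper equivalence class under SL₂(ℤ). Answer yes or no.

D₁ = -759, D₂ = -759
f is negative-definite; reduce −f:
−f: reduced (well bottom): (14,5,14) with a≤c, −a<b≤a
flip sign back: reduced form of f is (-14,-5,-14)
g is negative-definite; reduce −g:
−g: translate: b→-61 (≡259 mod 160), so (80,259,212)→(80,-61,14)
−g: flip: (80,-61,14)→(14,61,80)
−g: translate: b→5 (≡61 mod 28), so (14,61,80)→(14,5,14)
−g: reduced (well bottom): (14,5,14) with a≤c, −a<b≤a
flip sign back: reduced form of g is (-14,-5,-14)
reduced forms (-14, -5, -14) vs (-14, -5, -14) ⇒ equivalent

yes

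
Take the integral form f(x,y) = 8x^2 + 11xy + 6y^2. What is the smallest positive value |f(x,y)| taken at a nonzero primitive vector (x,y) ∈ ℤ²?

translate: b→-5 (≡11 mod 16), so (8,11,6)→(8,-5,3)
flip: (8,-5,3)→(3,5,8)
translate: b→-1 (≡5 mod 6), so (3,5,8)→(3,-1,6)
reduced (well bottom): (3,-1,6) with a≤c, −a<b≤a
well minimum = a = 3

3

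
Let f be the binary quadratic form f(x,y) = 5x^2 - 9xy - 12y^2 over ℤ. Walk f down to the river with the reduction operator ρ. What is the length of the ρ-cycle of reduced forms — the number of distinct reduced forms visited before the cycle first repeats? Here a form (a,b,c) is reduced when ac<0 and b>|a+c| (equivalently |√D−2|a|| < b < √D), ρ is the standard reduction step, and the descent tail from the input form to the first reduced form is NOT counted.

D = 321, ⌊√D⌋ = 17
descent: ρ → (-12,9,5)  [lands on river]
river: ρ → (5,11,-10)
river: ρ → (-10,9,6)
river: ρ → (6,15,-4)
river: ρ → (-4,17,2)
river: ρ → (2,15,-12)
ρ-cycle length = 6 (tail of 1 descent step not counted)

6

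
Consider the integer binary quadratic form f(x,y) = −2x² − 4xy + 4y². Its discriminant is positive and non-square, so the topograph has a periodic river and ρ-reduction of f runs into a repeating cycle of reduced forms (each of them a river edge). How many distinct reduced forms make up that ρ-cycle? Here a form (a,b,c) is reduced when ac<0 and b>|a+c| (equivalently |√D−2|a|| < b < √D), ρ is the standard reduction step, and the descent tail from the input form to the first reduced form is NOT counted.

D = 48, ⌊√D⌋ = 6
descent: ρ → (4,4,-2)  [lands on river]
river: ρ → (-2,4,4)
ρ-cycle length = 2 (tail of 1 descent step not counted)

2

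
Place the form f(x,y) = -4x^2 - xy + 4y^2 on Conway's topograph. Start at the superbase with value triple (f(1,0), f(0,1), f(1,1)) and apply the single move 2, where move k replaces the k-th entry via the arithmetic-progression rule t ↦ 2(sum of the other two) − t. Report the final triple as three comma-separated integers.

start (-4,4,-1) = (f(1,0),f(0,1),f(1,1))
replace slot 2: 2·((-4)+(-1)) − 4 = -14 → (-4,-14,-1)

-4,-14,-1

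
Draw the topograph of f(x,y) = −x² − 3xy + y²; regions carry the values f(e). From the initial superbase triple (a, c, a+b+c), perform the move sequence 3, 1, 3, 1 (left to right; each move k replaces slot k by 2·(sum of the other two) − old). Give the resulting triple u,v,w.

start (-1,1,-3) = (f(1,0),f(0,1),f(1,1))
replace slot 3: 2·((-1)+1) − (-3) = 3 → (-1,1,3)
replace slot 1: 2·(1+3) − (-1) = 9 → (9,1,3)
replace slot 3: 2·(9+1) − 3 = 17 → (9,1,17)
replace slot 1: 2·(1+17) − 9 = 27 → (27,1,17)

27,1,17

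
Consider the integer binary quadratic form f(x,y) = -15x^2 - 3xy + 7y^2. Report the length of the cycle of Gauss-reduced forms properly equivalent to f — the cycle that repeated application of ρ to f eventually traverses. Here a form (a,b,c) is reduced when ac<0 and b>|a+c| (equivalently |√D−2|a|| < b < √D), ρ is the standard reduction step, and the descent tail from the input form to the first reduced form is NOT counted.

D = 429, ⌊√D⌋ = 20
descent: ρ → (7,17,-5)  [lands on river]
river: ρ → (-5,13,13)
river: ρ → (13,13,-5)
river: ρ → (-5,17,7)
river: ρ → (7,11,-11)
river: ρ → (-11,11,7)
ρ-cycle length = 6 (tail of 1 descent step not counted)

6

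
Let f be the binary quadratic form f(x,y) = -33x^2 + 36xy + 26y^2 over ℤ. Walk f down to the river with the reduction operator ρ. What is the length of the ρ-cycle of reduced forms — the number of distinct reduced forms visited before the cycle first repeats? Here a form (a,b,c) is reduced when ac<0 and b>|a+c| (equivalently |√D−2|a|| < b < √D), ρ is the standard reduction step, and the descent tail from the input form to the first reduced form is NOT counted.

D = 4728, ⌊√D⌋ = 68
river: ρ → (26,68,-1)
river: ρ → (-1,68,26)
river: ρ → (26,36,-33)
river: ρ → (-33,30,29)
river: ρ → (29,28,-34)
river: ρ → (-34,40,23)
river: ρ → (23,52,-22)
river: ρ → (-22,36,39)
river: ρ → (39,42,-19)
river: ρ → (-19,34,47)
river: ρ → (47,60,-6)
river: ρ → (-6,60,47)
river: ρ → (47,34,-19)
river: ρ → (-19,42,39)
river: ρ → (39,36,-22)
river: ρ → (-22,52,23)
river: ρ → (23,40,-34)
river: ρ → (-34,28,29)
river: ρ → (29,30,-33)
river: ρ → (-33,36,26)
ρ-cycle length = 20 (tail of 0 descent steps not counted)

20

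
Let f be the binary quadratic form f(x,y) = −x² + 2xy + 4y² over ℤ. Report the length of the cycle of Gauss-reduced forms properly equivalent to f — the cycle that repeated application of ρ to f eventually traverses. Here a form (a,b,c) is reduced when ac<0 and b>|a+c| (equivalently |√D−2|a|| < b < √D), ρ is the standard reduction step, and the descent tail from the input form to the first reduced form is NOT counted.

D = 20, ⌊√D⌋ = 4
descent: ρ → (4,-2,-1)
descent: ρ → (-1,4,1)  [lands on river]
river: ρ → (1,4,-1)
ρ-cycle length = 2 (tail of 2 descent steps not counted)

2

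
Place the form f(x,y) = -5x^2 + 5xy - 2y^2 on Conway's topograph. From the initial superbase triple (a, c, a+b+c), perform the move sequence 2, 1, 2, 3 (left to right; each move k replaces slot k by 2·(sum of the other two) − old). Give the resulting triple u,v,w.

start (-5,-2,-2) = (f(1,0),f(0,1),f(1,1))
replace slot 2: 2·((-5)+(-2)) − (-2) = -12 → (-5,-12,-2)
replace slot 1: 2·((-12)+(-2)) − (-5) = -23 → (-23,-12,-2)
replace slot 2: 2·((-23)+(-2)) − (-12) = -38 → (-23,-38,-2)
replace slot 3: 2·((-23)+(-38)) − (-2) = -120 → (-23,-38,-120)

-23,-38,-120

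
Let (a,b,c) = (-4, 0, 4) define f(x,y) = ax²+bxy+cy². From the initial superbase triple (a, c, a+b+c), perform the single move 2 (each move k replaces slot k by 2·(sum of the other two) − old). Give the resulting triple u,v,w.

start (-4,4,0) = (f(1,0),f(0,1),f(1,1))
replace slot 2: 2·((-4)+0) − 4 = -12 → (-4,-12,0)

-4,-12,0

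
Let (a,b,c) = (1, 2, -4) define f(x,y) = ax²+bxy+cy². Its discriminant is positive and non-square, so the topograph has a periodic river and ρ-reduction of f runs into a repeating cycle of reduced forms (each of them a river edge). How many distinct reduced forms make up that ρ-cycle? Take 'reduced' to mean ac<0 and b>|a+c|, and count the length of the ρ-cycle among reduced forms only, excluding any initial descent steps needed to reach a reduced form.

D = 20, ⌊√D⌋ = 4
descent: ρ → (-4,-2,1)
descent: ρ → (1,4,-1)  [lands on river]
river: ρ → (-1,4,1)
ρ-cycle length = 2 (tail of 2 descent steps not counted)

2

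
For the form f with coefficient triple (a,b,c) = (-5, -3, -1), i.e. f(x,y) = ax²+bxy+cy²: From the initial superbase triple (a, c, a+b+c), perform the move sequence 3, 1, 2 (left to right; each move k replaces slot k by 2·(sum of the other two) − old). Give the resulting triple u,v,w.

start (-5,-1,-9) = (f(1,0),f(0,1),f(1,1))
replace slot 3: 2·((-5)+(-1)) − (-9) = -3 → (-5,-1,-3)
replace slot 1: 2·((-1)+(-3)) − (-5) = -3 → (-3,-1,-3)
replace slot 2: 2·((-3)+(-3)) − (-1) = -11 → (-3,-11,-3)

-3,-11,-3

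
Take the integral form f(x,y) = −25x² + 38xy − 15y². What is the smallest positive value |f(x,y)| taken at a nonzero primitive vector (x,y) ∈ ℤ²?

translate: b→12 (≡-38 mod 50), so (25,-38,15)→(25,12,2)
flip: (25,12,2)→(2,-12,25)
translate: b→0 (≡-12 mod 4), so (2,-12,25)→(2,0,7)
reduced (well bottom): (2,0,7) with a≤c, −a<b≤a
well minimum |f| = |-2| = 2 (negative-definite)

2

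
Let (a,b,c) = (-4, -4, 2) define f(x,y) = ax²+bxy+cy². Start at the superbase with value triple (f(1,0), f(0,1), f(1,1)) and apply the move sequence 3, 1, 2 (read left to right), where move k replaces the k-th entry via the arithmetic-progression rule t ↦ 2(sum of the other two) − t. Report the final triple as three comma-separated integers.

start (-4,2,-6) = (f(1,0),f(0,1),f(1,1))
replace slot 3: 2·((-4)+2) − (-6) = 2 → (-4,2,2)
replace slot 1: 2·(2+2) − (-4) = 12 → (12,2,2)
replace slot 2: 2·(12+2) − 2 = 26 → (12,26,2)

12,26,2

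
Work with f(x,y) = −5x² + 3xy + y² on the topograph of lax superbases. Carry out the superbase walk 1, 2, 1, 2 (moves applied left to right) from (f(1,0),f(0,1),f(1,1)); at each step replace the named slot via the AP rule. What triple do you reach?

start (-5,1,-1) = (f(1,0),f(0,1),f(1,1))
replace slot 1: 2·(1+(-1)) − (-5) = 5 → (5,1,-1)
replace slot 2: 2·(5+(-1)) − 1 = 7 → (5,7,-1)
replace slot 1: 2·(7+(-1)) − 5 = 7 → (7,7,-1)
replace slot 2: 2·(7+(-1)) − 7 = 5 → (7,5,-1)

7,5,-1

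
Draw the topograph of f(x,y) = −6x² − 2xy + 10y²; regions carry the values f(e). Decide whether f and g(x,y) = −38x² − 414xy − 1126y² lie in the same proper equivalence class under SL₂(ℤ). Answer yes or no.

D₁ = 244, D₂ = 244
river cycle of f (length 6): (-6, 10, 6), (6, 14, -2), (-2, 14, 6), (6, 10, -6), (-6, 14, 2), (2, 14, -6)
river cycle of g (length 6): (-6, 10, 6), (6, 14, -2), (-2, 14, 6), (6, 10, -6), (-6, 14, 2), (2, 14, -6)
cycles coincide ⇒ equivalent

yes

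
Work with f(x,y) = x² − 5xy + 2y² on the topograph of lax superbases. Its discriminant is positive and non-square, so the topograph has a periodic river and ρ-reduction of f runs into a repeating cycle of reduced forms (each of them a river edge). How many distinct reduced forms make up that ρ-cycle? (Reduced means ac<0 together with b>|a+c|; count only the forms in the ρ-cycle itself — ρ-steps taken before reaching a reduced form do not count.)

D = 17, ⌊√D⌋ = 4
descent: ρ → (2,1,-2)  [lands on river]
river: ρ → (-2,3,1)
river: ρ → (1,3,-2)
river: ρ → (-2,1,2)
river: ρ → (2,3,-1)
river: ρ → (-1,3,2)
ρ-cycle length = 6 (tail of 1 descent step not counted)

6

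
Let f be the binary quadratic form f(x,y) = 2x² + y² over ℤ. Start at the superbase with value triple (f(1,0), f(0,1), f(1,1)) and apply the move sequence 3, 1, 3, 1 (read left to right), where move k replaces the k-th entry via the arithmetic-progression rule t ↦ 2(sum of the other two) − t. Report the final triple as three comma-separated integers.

start (2,1,3) = (f(1,0),f(0,1),f(1,1))
replace slot 3: 2·(2+1) − 3 = 3 → (2,1,3)
replace slot 1: 2·(1+3) − 2 = 6 → (6,1,3)
replace slot 3: 2·(6+1) − 3 = 11 → (6,1,11)
replace slot 1: 2·(1+11) − 6 = 18 → (18,1,11)

18,1,11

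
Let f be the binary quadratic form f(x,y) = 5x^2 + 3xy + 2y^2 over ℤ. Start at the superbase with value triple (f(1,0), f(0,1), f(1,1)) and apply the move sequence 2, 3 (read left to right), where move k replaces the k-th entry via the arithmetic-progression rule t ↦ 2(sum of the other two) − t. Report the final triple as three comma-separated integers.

start (5,2,10) = (f(1,0),f(0,1),f(1,1))
replace slot 2: 2·(5+10) − 2 = 28 → (5,28,10)
replace slot 3: 2·(5+28) − 10 = 56 → (5,28,56)

5,28,56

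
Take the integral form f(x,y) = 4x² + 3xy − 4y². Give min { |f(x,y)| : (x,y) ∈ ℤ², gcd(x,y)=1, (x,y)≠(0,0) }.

river: ρ → (-4,5,3)
river: ρ → (3,7,-2)
river: ρ → (-2,5,6)
river: ρ → (6,7,-1)
river: ρ → (-1,7,6)
river: ρ → (6,5,-2)
river: ρ → (-2,7,3)
river: ρ → (3,5,-4)
river: ρ → (-4,3,4)
river: ρ → (4,5,-3)
river: ρ → (-3,7,2)
river: ρ → (2,5,-6)
river: ρ → (-6,7,1)
river: ρ → (1,7,-6)
river: ρ → (-6,5,2)
river: ρ → (2,7,-3)
river: ρ → (-3,5,4)
river: ρ → (4,3,-4)
closes: descent 0, river 18
min |a| on river = 1

1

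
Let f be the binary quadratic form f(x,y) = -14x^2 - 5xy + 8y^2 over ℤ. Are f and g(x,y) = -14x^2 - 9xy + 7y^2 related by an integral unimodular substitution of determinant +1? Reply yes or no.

D₁ = 473, D₂ = 473
river cycle of f (length 4): (8, 21, -1), (-1, 21, 8), (8, 11, -11), (-11, 11, 8)
river cycle of g (length 4): (7, 9, -14), (-14, 19, 2), (2, 21, -4), (-4, 19, 7)
cycles differ ⇒ inequivalent

no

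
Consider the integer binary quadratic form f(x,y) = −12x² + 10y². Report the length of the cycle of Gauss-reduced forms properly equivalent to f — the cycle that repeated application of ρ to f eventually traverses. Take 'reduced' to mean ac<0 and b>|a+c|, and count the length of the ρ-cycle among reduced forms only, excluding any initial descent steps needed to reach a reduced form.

D = 480, ⌊√D⌋ = 21
descent: ρ → (10,20,-2)  [lands on river]
river: ρ → (-2,20,10)
ρ-cycle length = 2 (tail of 1 descent step not counted)

2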